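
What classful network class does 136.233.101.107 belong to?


First octet: 136
Binary: 10001000
10xxxxxx -> Class B (128-191)
Class B, default mask 255.255.0.0 (/16)


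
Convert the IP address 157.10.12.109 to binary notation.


157 = 10011101
10 = 00001010
12 = 00001100
109 = 01101101
Binary: 10011101.00001010.00001100.01101101


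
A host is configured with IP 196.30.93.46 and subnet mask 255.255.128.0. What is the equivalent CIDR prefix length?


Binary: 11111111.11111111.10000000.00000000
Count leading 1s
Prefix: /17


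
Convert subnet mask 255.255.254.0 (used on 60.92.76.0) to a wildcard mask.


Subnet mask: 255.255.254.0
Wildcard = 255.255.255.255 - subnet mask
255 - 255 = 0
255 - 255 = 0
255 - 254 = 1
255 - 0 = 255
Wildcard: 0.0.1.255


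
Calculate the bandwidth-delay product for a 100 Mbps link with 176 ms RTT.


BDP = bandwidth * RTT
= 100 Mbps * 176 ms
= 100 * 1e6 * 176 / 1000 bits
= 17600000 bits
= 2200000 bytes
= 2148.4375 KB
BDP = 17600000 bits (2200000 bytes)


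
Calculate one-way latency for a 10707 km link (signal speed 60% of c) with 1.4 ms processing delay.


Speed = 0.6 * 3e5 km/s = 180000 km/s
Propagation delay = 10707 / 180000 = 0.0595 s = 59.4833 ms
Processing delay = 1.4 ms
Total one-way latency = 60.8833 ms


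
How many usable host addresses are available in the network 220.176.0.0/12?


Host bits = 32 - 12 = 20
Total addresses = 2^20 = 1048576
Usable = total - 2 (network and broadcast)
Usable hosts: 1048574


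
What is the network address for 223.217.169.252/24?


IP:   11011111.11011001.10101001.11111100
Mask: 11111111.11111111.11111111.00000000
AND operation:
Net:  11011111.11011001.10101001.00000000
Network: 223.217.169.0/24


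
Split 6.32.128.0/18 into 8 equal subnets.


New prefix = 18 + 3 = 21
Each subnet has 2048 addresses
  6.32.128.0/21
  6.32.136.0/21
  6.32.144.0/21
  6.32.152.0/21
  6.32.160.0/21
  6.32.168.0/21
  6.32.176.0/21
  6.32.184.0/21
Subnets: 6.32.128.0/21, 6.32.136.0/21, 6.32.144.0/21, 6.32.152.0/21, 6.32.160.0/21, 6.32.168.0/21, 6.32.176.0/21, 6.32.184.0/21


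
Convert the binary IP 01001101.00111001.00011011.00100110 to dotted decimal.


01001101 = 77
00111001 = 57
00011011 = 27
00100110 = 38
IP: 77.57.27.38


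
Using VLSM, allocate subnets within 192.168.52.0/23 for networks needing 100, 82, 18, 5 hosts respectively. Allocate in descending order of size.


100 hosts -> /25 (126 usable): 192.168.52.0/25
82 hosts -> /25 (126 usable): 192.168.52.128/25
18 hosts -> /27 (30 usable): 192.168.53.0/27
5 hosts -> /29 (6 usable): 192.168.53.32/29
Allocation: 192.168.52.0/25 (100 hosts, 126 usable); 192.168.52.128/25 (82 hosts, 126 usable); 192.168.53.0/27 (18 hosts, 30 usable); 192.168.53.32/29 (5 hosts, 6 usable)


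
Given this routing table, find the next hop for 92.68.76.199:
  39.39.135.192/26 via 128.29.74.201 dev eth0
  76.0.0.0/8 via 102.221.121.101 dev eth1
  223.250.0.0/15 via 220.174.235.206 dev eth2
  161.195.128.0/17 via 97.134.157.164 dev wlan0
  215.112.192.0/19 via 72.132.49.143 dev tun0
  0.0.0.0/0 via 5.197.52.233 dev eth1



Longest prefix match for 92.68.76.199:
  /26 39.39.135.192: no
  /8 76.0.0.0: no
  /15 223.250.0.0: no
  /17 161.195.128.0: no
  /19 215.112.192.0: no
  /0 0.0.0.0: MATCH
Selected: next-hop 5.197.52.233 via eth1 (matched /0)


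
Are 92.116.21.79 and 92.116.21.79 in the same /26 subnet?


Mask: 255.255.255.192
92.116.21.79 AND mask = 92.116.21.64
92.116.21.79 AND mask = 92.116.21.64
Yes, same subnet (92.116.21.64)


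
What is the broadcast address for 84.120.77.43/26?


Network: 84.120.77.0/26
Host bits = 6
Set all host bits to 1:
Broadcast: 84.120.77.63


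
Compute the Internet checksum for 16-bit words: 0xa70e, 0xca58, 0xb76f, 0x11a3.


Sum all words (with carry folding):
+ 0xa70e = 0xa70e
+ 0xca58 = 0x7167
+ 0xb76f = 0x28d7
+ 0x11a3 = 0x3a7a
One's complement: ~0x3a7a
Checksum = 0xc585


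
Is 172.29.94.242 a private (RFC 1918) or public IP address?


RFC 1918 private ranges:
  10.0.0.0/8 (10.0.0.0 - 10.255.255.255)
  172.16.0.0/12 (172.16.0.0 - 172.31.255.255)
  192.168.0.0/16 (192.168.0.0 - 192.168.255.255)
Private (in 172.16.0.0/12)


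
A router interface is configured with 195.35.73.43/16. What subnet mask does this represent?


/16 means 16 network bits, 16 host bits
Binary: 11111111111111110000000000000000
Mask: 255.255.0.0


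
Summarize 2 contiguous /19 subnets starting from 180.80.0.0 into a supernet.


Original prefix: /19
Number of subnets: 2 = 2^1
New prefix = 19 - 1 = 18
Supernet: 180.80.0.0/18


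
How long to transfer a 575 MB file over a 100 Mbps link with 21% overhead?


Effective throughput = 100 * (1 - 21/100) = 79 Mbps
File size in Mb = 575 * 8 = 4600 Mb
Time = 4600 / 79
Time = 58.2278 seconds


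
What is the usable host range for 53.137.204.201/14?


Network: 53.136.0.0
Broadcast: 53.139.255.255
First usable = network + 1
Last usable = broadcast - 1
Range: 53.136.0.1 to 53.139.255.254


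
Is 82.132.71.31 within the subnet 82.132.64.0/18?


Subnet network: 82.132.64.0
Test IP AND mask: 82.132.64.0
Yes, 82.132.71.31 is in 82.132.64.0/18


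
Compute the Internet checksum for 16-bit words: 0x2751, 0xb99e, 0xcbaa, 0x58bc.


Sum all words (with carry folding):
+ 0x2751 = 0x2751
+ 0xb99e = 0xe0ef
+ 0xcbaa = 0xac9a
+ 0x58bc = 0x0557
One's complement: ~0x0557
Checksum = 0xfaa8


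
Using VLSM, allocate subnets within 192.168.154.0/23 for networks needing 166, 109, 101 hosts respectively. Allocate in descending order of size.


166 hosts -> /24 (254 usable): 192.168.154.0/24
109 hosts -> /25 (126 usable): 192.168.155.0/25
101 hosts -> /25 (126 usable): 192.168.155.128/25
Allocation: 192.168.154.0/24 (166 hosts, 254 usable); 192.168.155.0/25 (109 hosts, 126 usable); 192.168.155.128/25 (101 hosts, 126 usable)


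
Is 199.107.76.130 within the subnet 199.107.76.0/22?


Subnet network: 199.107.76.0
Test IP AND mask: 199.107.76.0
Yes, 199.107.76.130 is in 199.107.76.0/22


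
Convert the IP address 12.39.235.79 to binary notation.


12 = 00001100
39 = 00100111
235 = 11101011
79 = 01001111
Binary: 00001100.00100111.11101011.01001111


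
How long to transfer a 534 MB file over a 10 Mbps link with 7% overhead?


Effective throughput = 10 * (1 - 7/100) = 9.3 Mbps
File size in Mb = 534 * 8 = 4272 Mb
Time = 4272 / 9.3
Time = 459.3548 seconds


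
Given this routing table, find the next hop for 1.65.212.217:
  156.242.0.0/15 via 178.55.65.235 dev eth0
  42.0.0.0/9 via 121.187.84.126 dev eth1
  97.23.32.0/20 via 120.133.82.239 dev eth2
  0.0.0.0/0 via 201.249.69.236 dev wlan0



Longest prefix match for 1.65.212.217:
  /15 156.242.0.0: no
  /9 42.0.0.0: no
  /20 97.23.32.0: no
  /0 0.0.0.0: MATCH
Selected: next-hop 201.249.69.236 via wlan0 (matched /0)


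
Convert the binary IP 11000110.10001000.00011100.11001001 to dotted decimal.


11000110 = 198
10001000 = 136
00011100 = 28
11001001 = 201
IP: 198.136.28.201


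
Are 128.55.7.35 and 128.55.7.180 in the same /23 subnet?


Mask: 255.255.254.0
128.55.7.35 AND mask = 128.55.6.0
128.55.7.180 AND mask = 128.55.6.0
Yes, same subnet (128.55.6.0)


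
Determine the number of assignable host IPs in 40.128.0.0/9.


Host bits = 32 - 9 = 23
Total addresses = 2^23 = 8388608
Usable = total - 2 (network and broadcast)
Usable hosts: 8388606


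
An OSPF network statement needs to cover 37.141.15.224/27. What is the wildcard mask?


Subnet mask: 255.255.255.224
Wildcard = 255.255.255.255 - subnet mask
255 - 255 = 0
255 - 255 = 0
255 - 255 = 0
255 - 224 = 31
Wildcard: 0.0.0.31


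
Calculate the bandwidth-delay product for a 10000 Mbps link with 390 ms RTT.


BDP = bandwidth * RTT
= 10000 Mbps * 390 ms
= 10000 * 1e6 * 390 / 1000 bits
= 3900000000 bits
= 487500000 bytes
= 476074.2188 KB
BDP = 3900000000 bits (487500000 bytes)


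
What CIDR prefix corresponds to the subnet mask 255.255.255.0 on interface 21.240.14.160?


Binary: 11111111.11111111.11111111.00000000
Count leading 1s
Prefix: /24


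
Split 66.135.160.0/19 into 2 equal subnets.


New prefix = 19 + 1 = 20
Each subnet has 4096 addresses
  66.135.160.0/20
  66.135.176.0/20
Subnets: 66.135.160.0/20, 66.135.176.0/20


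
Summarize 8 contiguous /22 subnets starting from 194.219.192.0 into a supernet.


Original prefix: /22
Number of subnets: 8 = 2^3
New prefix = 22 - 3 = 19
Supernet: 194.219.192.0/19


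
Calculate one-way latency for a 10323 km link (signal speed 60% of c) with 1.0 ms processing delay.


Speed = 0.6 * 3e5 km/s = 180000 km/s
Propagation delay = 10323 / 180000 = 0.0573 s = 57.35 ms
Processing delay = 1.0 ms
Total one-way latency = 58.35 ms


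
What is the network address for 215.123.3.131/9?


IP:   11010111.01111011.00000011.10000011
Mask: 11111111.10000000.00000000.00000000
AND operation:
Net:  11010111.00000000.00000000.00000000
Network: 215.0.0.0/9


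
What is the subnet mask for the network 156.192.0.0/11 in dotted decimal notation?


/11 means 11 network bits, 21 host bits
Binary: 11111111111000000000000000000000
Mask: 255.224.0.0


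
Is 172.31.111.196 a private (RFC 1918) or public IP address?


RFC 1918 private ranges:
  10.0.0.0/8 (10.0.0.0 - 10.255.255.255)
  172.16.0.0/12 (172.16.0.0 - 172.31.255.255)
  192.168.0.0/16 (192.168.0.0 - 192.168.255.255)
Private (in 172.16.0.0/12)


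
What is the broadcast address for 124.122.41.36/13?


Network: 124.120.0.0/13
Host bits = 19
Set all host bits to 1:
Broadcast: 124.127.255.255


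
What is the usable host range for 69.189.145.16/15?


Network: 69.188.0.0
Broadcast: 69.189.255.255
First usable = network + 1
Last usable = broadcast - 1
Range: 69.188.0.1 to 69.189.255.254


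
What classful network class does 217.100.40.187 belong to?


First octet: 217
Binary: 11011001
110xxxxx -> Class C (192-223)
Class C, default mask 255.255.255.0 (/24)


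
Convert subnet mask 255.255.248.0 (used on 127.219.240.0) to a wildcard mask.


Subnet mask: 255.255.248.0
Wildcard = 255.255.255.255 - subnet mask
255 - 255 = 0
255 - 255 = 0
255 - 248 = 7
255 - 0 = 255
Wildcard: 0.0.7.255


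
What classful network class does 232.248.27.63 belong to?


First octet: 232
Binary: 11101000
1110xxxx -> Class D (224-239)
Class D (multicast), default mask N/A


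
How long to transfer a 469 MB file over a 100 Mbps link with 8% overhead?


Effective throughput = 100 * (1 - 8/100) = 92 Mbps
File size in Mb = 469 * 8 = 3752 Mb
Time = 3752 / 92
Time = 40.7826 seconds


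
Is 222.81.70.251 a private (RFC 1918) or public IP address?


RFC 1918 private ranges:
  10.0.0.0/8 (10.0.0.0 - 10.255.255.255)
  172.16.0.0/12 (172.16.0.0 - 172.31.255.255)
  192.168.0.0/16 (192.168.0.0 - 192.168.255.255)
Public (not in any RFC 1918 range)


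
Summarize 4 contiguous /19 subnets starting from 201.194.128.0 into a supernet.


Original prefix: /19
Number of subnets: 4 = 2^2
New prefix = 19 - 2 = 17
Supernet: 201.194.128.0/17


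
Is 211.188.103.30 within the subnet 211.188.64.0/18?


Subnet network: 211.188.64.0
Test IP AND mask: 211.188.64.0
Yes, 211.188.103.30 is in 211.188.64.0/18


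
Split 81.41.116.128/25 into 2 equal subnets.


New prefix = 25 + 1 = 26
Each subnet has 64 addresses
  81.41.116.128/26
  81.41.116.192/26
Subnets: 81.41.116.128/26, 81.41.116.192/26


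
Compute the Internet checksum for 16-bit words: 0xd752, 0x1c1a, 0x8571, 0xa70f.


Sum all words (with carry folding):
+ 0xd752 = 0xd752
+ 0x1c1a = 0xf36c
+ 0x8571 = 0x78de
+ 0xa70f = 0x1fee
One's complement: ~0x1fee
Checksum = 0xe011


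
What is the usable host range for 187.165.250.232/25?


Network: 187.165.250.128
Broadcast: 187.165.250.255
First usable = network + 1
Last usable = broadcast - 1
Range: 187.165.250.129 to 187.165.250.254


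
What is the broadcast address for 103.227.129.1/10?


Network: 103.192.0.0/10
Host bits = 22
Set all host bits to 1:
Broadcast: 103.255.255.255


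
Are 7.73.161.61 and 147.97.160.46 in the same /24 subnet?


Mask: 255.255.255.0
7.73.161.61 AND mask = 7.73.161.0
147.97.160.46 AND mask = 147.97.160.0
No, different subnets (7.73.161.0 vs 147.97.160.0)


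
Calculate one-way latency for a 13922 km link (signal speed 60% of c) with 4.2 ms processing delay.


Speed = 0.6 * 3e5 km/s = 180000 km/s
Propagation delay = 13922 / 180000 = 0.0773 s = 77.3444 ms
Processing delay = 4.2 ms
Total one-way latency = 81.5444 ms


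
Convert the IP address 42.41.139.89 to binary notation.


42 = 00101010
41 = 00101001
139 = 10001011
89 = 01011001
Binary: 00101010.00101001.10001011.01011001


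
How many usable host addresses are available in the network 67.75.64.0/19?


Host bits = 32 - 19 = 13
Total addresses = 2^13 = 8192
Usable = total - 2 (network and broadcast)
Usable hosts: 8190


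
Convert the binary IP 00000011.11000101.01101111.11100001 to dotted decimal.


00000011 = 3
11000101 = 197
01101111 = 111
11100001 = 225
IP: 3.197.111.225


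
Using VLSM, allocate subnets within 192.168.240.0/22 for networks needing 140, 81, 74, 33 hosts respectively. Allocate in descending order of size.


140 hosts -> /24 (254 usable): 192.168.240.0/24
81 hosts -> /25 (126 usable): 192.168.241.0/25
74 hosts -> /25 (126 usable): 192.168.241.128/25
33 hosts -> /26 (62 usable): 192.168.242.0/26
Allocation: 192.168.240.0/24 (140 hosts, 254 usable); 192.168.241.0/25 (81 hosts, 126 usable); 192.168.241.128/25 (74 hosts, 126 usable); 192.168.242.0/26 (33 hosts, 62 usable)


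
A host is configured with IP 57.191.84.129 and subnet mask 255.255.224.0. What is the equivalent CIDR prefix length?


Binary: 11111111.11111111.11100000.00000000
Count leading 1s
Prefix: /19


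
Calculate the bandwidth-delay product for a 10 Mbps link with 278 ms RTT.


BDP = bandwidth * RTT
= 10 Mbps * 278 ms
= 10 * 1e6 * 278 / 1000 bits
= 2780000 bits
= 347500 bytes
= 339.3555 KB
BDP = 2780000 bits (347500 bytes)


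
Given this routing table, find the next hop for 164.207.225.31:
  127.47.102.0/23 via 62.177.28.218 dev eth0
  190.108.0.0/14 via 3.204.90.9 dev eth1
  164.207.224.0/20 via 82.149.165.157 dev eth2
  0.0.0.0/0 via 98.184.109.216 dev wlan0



Longest prefix match for 164.207.225.31:
  /23 127.47.102.0: no
  /14 190.108.0.0: no
  /20 164.207.224.0: MATCH
  /0 0.0.0.0: MATCH
Selected: next-hop 82.149.165.157 via eth2 (matched /20)


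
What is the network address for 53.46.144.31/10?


IP:   00110101.00101110.10010000.00011111
Mask: 11111111.11000000.00000000.00000000
AND operation:
Net:  00110101.00000000.00000000.00000000
Network: 53.0.0.0/10


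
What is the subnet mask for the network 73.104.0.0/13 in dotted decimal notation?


/13 means 13 network bits, 19 host bits
Binary: 11111111111110000000000000000000
Mask: 255.248.0.0


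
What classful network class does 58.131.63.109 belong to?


First octet: 58
Binary: 00111010
0xxxxxxx -> Class A (1-126)
Class A, default mask 255.0.0.0 (/8)


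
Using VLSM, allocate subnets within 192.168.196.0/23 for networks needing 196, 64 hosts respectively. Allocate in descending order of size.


196 hosts -> /24 (254 usable): 192.168.196.0/24
64 hosts -> /25 (126 usable): 192.168.197.0/25
Allocation: 192.168.196.0/24 (196 hosts, 254 usable); 192.168.197.0/25 (64 hosts, 126 usable)


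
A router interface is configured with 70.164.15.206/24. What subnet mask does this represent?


/24 means 24 network bits, 8 host bits
Binary: 11111111111111111111111100000000
Mask: 255.255.255.0


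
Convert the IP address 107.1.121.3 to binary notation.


107 = 01101011
1 = 00000001
121 = 01111001
3 = 00000011
Binary: 01101011.00000001.01111001.00000011


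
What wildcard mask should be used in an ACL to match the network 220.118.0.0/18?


Subnet mask: 255.255.192.0
Wildcard = 255.255.255.255 - subnet mask
255 - 255 = 0
255 - 255 = 0
255 - 192 = 63
255 - 0 = 255
Wildcard: 0.0.63.255


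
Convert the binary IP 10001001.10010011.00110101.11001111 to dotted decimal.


10001001 = 137
10010011 = 147
00110101 = 53
11001111 = 207
IP: 137.147.53.207


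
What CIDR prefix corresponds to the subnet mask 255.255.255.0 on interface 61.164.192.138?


Binary: 11111111.11111111.11111111.00000000
Count leading 1s
Prefix: /24


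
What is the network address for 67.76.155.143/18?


IP:   01000011.01001100.10011011.10001111
Mask: 11111111.11111111.11000000.00000000
AND operation:
Net:  01000011.01001100.10000000.00000000
Network: 67.76.128.0/18


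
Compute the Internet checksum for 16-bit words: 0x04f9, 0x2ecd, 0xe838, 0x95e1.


Sum all words (with carry folding):
+ 0x04f9 = 0x04f9
+ 0x2ecd = 0x33c6
+ 0xe838 = 0x1bff
+ 0x95e1 = 0xb1e0
One's complement: ~0xb1e0
Checksum = 0x4e1f


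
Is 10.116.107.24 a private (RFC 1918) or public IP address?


RFC 1918 private ranges:
  10.0.0.0/8 (10.0.0.0 - 10.255.255.255)
  172.16.0.0/12 (172.16.0.0 - 172.31.255.255)
  192.168.0.0/16 (192.168.0.0 - 192.168.255.255)
Private (in 10.0.0.0/8)


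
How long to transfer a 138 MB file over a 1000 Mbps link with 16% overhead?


Effective throughput = 1000 * (1 - 16/100) = 840 Mbps
File size in Mb = 138 * 8 = 1104 Mb
Time = 1104 / 840
Time = 1.3143 seconds


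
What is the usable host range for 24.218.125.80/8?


Network: 24.0.0.0
Broadcast: 24.255.255.255
First usable = network + 1
Last usable = broadcast - 1
Range: 24.0.0.1 to 24.255.255.254


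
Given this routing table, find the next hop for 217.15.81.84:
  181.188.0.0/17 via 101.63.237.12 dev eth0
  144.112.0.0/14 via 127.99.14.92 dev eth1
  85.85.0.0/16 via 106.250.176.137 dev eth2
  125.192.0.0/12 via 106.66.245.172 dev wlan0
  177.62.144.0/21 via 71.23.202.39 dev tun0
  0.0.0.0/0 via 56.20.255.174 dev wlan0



Longest prefix match for 217.15.81.84:
  /17 181.188.0.0: no
  /14 144.112.0.0: no
  /16 85.85.0.0: no
  /12 125.192.0.0: no
  /21 177.62.144.0: no
  /0 0.0.0.0: MATCH
Selected: next-hop 56.20.255.174 via wlan0 (matched /0)


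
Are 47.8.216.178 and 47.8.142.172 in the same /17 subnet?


Mask: 255.255.128.0
47.8.216.178 AND mask = 47.8.128.0
47.8.142.172 AND mask = 47.8.128.0
Yes, same subnet (47.8.128.0)


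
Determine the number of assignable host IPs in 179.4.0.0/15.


Host bits = 32 - 15 = 17
Total addresses = 2^17 = 131072
Usable = total - 2 (network and broadcast)
Usable hosts: 131070


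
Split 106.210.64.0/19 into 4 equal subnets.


New prefix = 19 + 2 = 21
Each subnet has 2048 addresses
  106.210.64.0/21
  106.210.72.0/21
  106.210.80.0/21
  106.210.88.0/21
Subnets: 106.210.64.0/21, 106.210.72.0/21, 106.210.80.0/21, 106.210.88.0/21


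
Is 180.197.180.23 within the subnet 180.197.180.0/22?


Subnet network: 180.197.180.0
Test IP AND mask: 180.197.180.0
Yes, 180.197.180.23 is in 180.197.180.0/22


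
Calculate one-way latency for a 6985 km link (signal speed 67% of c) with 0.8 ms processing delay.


Speed = 0.67 * 3e5 km/s = 201000 km/s
Propagation delay = 6985 / 201000 = 0.0348 s = 34.7512 ms
Processing delay = 0.8 ms
Total one-way latency = 35.5512 ms


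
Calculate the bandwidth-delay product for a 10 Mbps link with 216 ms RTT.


BDP = bandwidth * RTT
= 10 Mbps * 216 ms
= 10 * 1e6 * 216 / 1000 bits
= 2160000 bits
= 270000 bytes
= 263.6719 KB
BDP = 2160000 bits (270000 bytes)


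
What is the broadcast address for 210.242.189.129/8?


Network: 210.0.0.0/8
Host bits = 24
Set all host bits to 1:
Broadcast: 210.255.255.255


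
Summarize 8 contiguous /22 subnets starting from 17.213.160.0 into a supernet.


Original prefix: /22
Number of subnets: 8 = 2^3
New prefix = 22 - 3 = 19
Supernet: 17.213.160.0/19


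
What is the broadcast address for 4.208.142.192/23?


Network: 4.208.142.0/23
Host bits = 9
Set all host bits to 1:
Broadcast: 4.208.143.255


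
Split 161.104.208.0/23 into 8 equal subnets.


New prefix = 23 + 3 = 26
Each subnet has 64 addresses
  161.104.208.0/26
  161.104.208.64/26
  161.104.208.128/26
  161.104.208.192/26
  161.104.209.0/26
  161.104.209.64/26
  161.104.209.128/26
  161.104.209.192/26
Subnets: 161.104.208.0/26, 161.104.208.64/26, 161.104.208.128/26, 161.104.208.192/26, 161.104.209.0/26, 161.104.209.64/26, 161.104.209.128/26, 161.104.209.192/26


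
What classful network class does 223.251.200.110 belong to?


First octet: 223
Binary: 11011111
110xxxxx -> Class C (192-223)
Class C, default mask 255.255.255.0 (/24)


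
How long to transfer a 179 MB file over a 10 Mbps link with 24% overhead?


Effective throughput = 10 * (1 - 24/100) = 7.6 Mbps
File size in Mb = 179 * 8 = 1432 Mb
Time = 1432 / 7.6
Time = 188.4211 seconds


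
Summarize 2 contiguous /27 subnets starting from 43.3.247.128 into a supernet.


Original prefix: /27
Number of subnets: 2 = 2^1
New prefix = 27 - 1 = 26
Supernet: 43.3.247.128/26


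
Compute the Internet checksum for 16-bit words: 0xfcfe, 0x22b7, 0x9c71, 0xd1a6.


Sum all words (with carry folding):
+ 0xfcfe = 0xfcfe
+ 0x22b7 = 0x1fb6
+ 0x9c71 = 0xbc27
+ 0xd1a6 = 0x8dce
One's complement: ~0x8dce
Checksum = 0x7231


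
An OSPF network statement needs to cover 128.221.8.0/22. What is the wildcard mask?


Subnet mask: 255.255.252.0
Wildcard = 255.255.255.255 - subnet mask
255 - 255 = 0
255 - 255 = 0
255 - 252 = 3
255 - 0 = 255
Wildcard: 0.0.3.255


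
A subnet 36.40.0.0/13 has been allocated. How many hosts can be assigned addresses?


Host bits = 32 - 13 = 19
Total addresses = 2^19 = 524288
Usable = total - 2 (network and broadcast)
Usable hosts: 524286


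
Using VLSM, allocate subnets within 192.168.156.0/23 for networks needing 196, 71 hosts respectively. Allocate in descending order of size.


196 hosts -> /24 (254 usable): 192.168.156.0/24
71 hosts -> /25 (126 usable): 192.168.157.0/25
Allocation: 192.168.156.0/24 (196 hosts, 254 usable); 192.168.157.0/25 (71 hosts, 126 usable)


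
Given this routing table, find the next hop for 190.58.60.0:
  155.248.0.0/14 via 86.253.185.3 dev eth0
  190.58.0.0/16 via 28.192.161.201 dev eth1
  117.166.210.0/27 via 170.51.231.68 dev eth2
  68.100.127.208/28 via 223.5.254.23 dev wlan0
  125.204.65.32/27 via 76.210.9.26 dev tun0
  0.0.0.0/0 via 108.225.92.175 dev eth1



Longest prefix match for 190.58.60.0:
  /14 155.248.0.0: no
  /16 190.58.0.0: MATCH
  /27 117.166.210.0: no
  /28 68.100.127.208: no
  /27 125.204.65.32: no
  /0 0.0.0.0: MATCH
Selected: next-hop 28.192.161.201 via eth1 (matched /16)


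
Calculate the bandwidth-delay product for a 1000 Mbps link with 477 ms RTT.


BDP = bandwidth * RTT
= 1000 Mbps * 477 ms
= 1000 * 1e6 * 477 / 1000 bits
= 477000000 bits
= 59625000 bytes
= 58227.5391 KB
BDP = 477000000 bits (59625000 bytes)


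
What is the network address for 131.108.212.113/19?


IP:   10000011.01101100.11010100.01110001
Mask: 11111111.11111111.11100000.00000000
AND operation:
Net:  10000011.01101100.11000000.00000000
Network: 131.108.192.0/19


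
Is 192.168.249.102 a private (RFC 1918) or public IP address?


RFC 1918 private ranges:
  10.0.0.0/8 (10.0.0.0 - 10.255.255.255)
  172.16.0.0/12 (172.16.0.0 - 172.31.255.255)
  192.168.0.0/16 (192.168.0.0 - 192.168.255.255)
Private (in 192.168.0.0/16)


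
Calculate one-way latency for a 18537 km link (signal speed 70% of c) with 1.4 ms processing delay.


Speed = 0.7 * 3e5 km/s = 210000 km/s
Propagation delay = 18537 / 210000 = 0.0883 s = 88.2714 ms
Processing delay = 1.4 ms
Total one-way latency = 89.6714 ms


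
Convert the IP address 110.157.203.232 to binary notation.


110 = 01101110
157 = 10011101
203 = 11001011
232 = 11101000
Binary: 01101110.10011101.11001011.11101000


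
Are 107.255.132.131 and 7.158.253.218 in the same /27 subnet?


Mask: 255.255.255.224
107.255.132.131 AND mask = 107.255.132.128
7.158.253.218 AND mask = 7.158.253.192
No, different subnets (107.255.132.128 vs 7.158.253.192)


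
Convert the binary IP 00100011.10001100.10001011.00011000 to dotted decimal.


00100011 = 35
10001100 = 140
10001011 = 139
00011000 = 24
IP: 35.140.139.24


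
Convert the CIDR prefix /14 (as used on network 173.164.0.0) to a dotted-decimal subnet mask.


/14 means 14 network bits, 18 host bits
Binary: 11111111111111000000000000000000
Mask: 255.252.0.0


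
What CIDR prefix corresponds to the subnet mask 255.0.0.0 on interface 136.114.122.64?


Binary: 11111111.00000000.00000000.00000000
Count leading 1s
Prefix: /8


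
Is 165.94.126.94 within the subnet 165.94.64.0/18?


Subnet network: 165.94.64.0
Test IP AND mask: 165.94.64.0
Yes, 165.94.126.94 is in 165.94.64.0/18


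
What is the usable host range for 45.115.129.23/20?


Network: 45.115.128.0
Broadcast: 45.115.143.255
First usable = network + 1
Last usable = broadcast - 1
Range: 45.115.128.1 to 45.115.143.254


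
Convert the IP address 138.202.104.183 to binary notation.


138 = 10001010
202 = 11001010
104 = 01101000
183 = 10110111
Binary: 10001010.11001010.01101000.10110111


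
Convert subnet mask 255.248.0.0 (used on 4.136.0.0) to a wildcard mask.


Subnet mask: 255.248.0.0
Wildcard = 255.255.255.255 - subnet mask
255 - 255 = 0
255 - 248 = 7
255 - 0 = 255
255 - 0 = 255
Wildcard: 0.7.255.255


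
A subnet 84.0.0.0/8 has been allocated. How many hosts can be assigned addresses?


Host bits = 32 - 8 = 24
Total addresses = 2^24 = 16777216
Usable = total - 2 (network and broadcast)
Usable hosts: 16777214


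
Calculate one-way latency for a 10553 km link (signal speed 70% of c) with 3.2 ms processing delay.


Speed = 0.7 * 3e5 km/s = 210000 km/s
Propagation delay = 10553 / 210000 = 0.0503 s = 50.2524 ms
Processing delay = 3.2 ms
Total one-way latency = 53.4524 ms


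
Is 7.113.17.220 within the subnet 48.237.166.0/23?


Subnet network: 48.237.166.0
Test IP AND mask: 7.113.16.0
No, 7.113.17.220 is not in 48.237.166.0/23


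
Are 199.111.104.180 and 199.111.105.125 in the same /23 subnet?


Mask: 255.255.254.0
199.111.104.180 AND mask = 199.111.104.0
199.111.105.125 AND mask = 199.111.104.0
Yes, same subnet (199.111.104.0)


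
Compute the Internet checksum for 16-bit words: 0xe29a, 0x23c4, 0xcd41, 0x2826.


Sum all words (with carry folding):
+ 0xe29a = 0xe29a
+ 0x23c4 = 0x065f
+ 0xcd41 = 0xd3a0
+ 0x2826 = 0xfbc6
One's complement: ~0xfbc6
Checksum = 0x0439


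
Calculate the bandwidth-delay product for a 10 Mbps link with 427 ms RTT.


BDP = bandwidth * RTT
= 10 Mbps * 427 ms
= 10 * 1e6 * 427 / 1000 bits
= 4270000 bits
= 533750 bytes
= 521.2402 KB
BDP = 4270000 bits (533750 bytes)


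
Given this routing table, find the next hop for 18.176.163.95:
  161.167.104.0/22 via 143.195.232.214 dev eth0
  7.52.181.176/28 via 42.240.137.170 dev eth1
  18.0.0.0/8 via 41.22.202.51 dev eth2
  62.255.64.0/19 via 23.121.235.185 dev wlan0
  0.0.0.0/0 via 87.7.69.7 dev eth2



Longest prefix match for 18.176.163.95:
  /22 161.167.104.0: no
  /28 7.52.181.176: no
  /8 18.0.0.0: MATCH
  /19 62.255.64.0: no
  /0 0.0.0.0: MATCH
Selected: next-hop 41.22.202.51 via eth2 (matched /8)


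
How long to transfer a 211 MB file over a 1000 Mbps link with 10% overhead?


Effective throughput = 1000 * (1 - 10/100) = 900 Mbps
File size in Mb = 211 * 8 = 1688 Mb
Time = 1688 / 900
Time = 1.8756 seconds


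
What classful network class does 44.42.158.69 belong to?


First octet: 44
Binary: 00101100
0xxxxxxx -> Class A (1-126)
Class A, default mask 255.0.0.0 (/8)


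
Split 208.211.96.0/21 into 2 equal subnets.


New prefix = 21 + 1 = 22
Each subnet has 1024 addresses
  208.211.96.0/22
  208.211.100.0/22
Subnets: 208.211.96.0/22, 208.211.100.0/22


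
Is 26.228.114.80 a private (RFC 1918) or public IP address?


RFC 1918 private ranges:
  10.0.0.0/8 (10.0.0.0 - 10.255.255.255)
  172.16.0.0/12 (172.16.0.0 - 172.31.255.255)
  192.168.0.0/16 (192.168.0.0 - 192.168.255.255)
Public (not in any RFC 1918 range)


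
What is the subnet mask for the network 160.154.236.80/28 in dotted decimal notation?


/28 means 28 network bits, 4 host bits
Binary: 11111111111111111111111111110000
Mask: 255.255.255.240


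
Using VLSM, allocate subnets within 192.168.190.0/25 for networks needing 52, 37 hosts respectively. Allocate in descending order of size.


52 hosts -> /26 (62 usable): 192.168.190.0/26
37 hosts -> /26 (62 usable): 192.168.190.64/26
Allocation: 192.168.190.0/26 (52 hosts, 62 usable); 192.168.190.64/26 (37 hosts, 62 usable)


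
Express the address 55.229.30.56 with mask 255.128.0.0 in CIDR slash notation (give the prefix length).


Binary: 11111111.10000000.00000000.00000000
Count leading 1s
Prefix: /9


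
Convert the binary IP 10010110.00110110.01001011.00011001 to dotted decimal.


10010110 = 150
00110110 = 54
01001011 = 75
00011001 = 25
IP: 150.54.75.25


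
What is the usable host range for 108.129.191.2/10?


Network: 108.128.0.0
Broadcast: 108.191.255.255
First usable = network + 1
Last usable = broadcast - 1
Range: 108.128.0.1 to 108.191.255.254


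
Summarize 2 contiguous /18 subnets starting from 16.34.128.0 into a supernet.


Original prefix: /18
Number of subnets: 2 = 2^1
New prefix = 18 - 1 = 17
Supernet: 16.34.128.0/17


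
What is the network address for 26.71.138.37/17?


IP:   00011010.01000111.10001010.00100101
Mask: 11111111.11111111.10000000.00000000
AND operation:
Net:  00011010.01000111.10000000.00000000
Network: 26.71.128.0/17


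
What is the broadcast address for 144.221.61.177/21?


Network: 144.221.56.0/21
Host bits = 11
Set all host bits to 1:
Broadcast: 144.221.63.255


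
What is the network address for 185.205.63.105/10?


IP:   10111001.11001101.00111111.01101001
Mask: 11111111.11000000.00000000.00000000
AND operation:
Net:  10111001.11000000.00000000.00000000
Network: 185.192.0.0/10


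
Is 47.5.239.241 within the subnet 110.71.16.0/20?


Subnet network: 110.71.16.0
Test IP AND mask: 47.5.224.0
No, 47.5.239.241 is not in 110.71.16.0/20


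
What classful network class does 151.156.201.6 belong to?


First octet: 151
Binary: 10010111
10xxxxxx -> Class B (128-191)
Class B, default mask 255.255.0.0 (/16)


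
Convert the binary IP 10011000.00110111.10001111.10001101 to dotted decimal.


10011000 = 152
00110111 = 55
10001111 = 143
10001101 = 141
IP: 152.55.143.141


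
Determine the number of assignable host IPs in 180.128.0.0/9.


Host bits = 32 - 9 = 23
Total addresses = 2^23 = 8388608
Usable = total - 2 (network and broadcast)
Usable hosts: 8388606


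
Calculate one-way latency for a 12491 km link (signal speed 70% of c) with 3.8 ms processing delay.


Speed = 0.7 * 3e5 km/s = 210000 km/s
Propagation delay = 12491 / 210000 = 0.0595 s = 59.481 ms
Processing delay = 3.8 ms
Total one-way latency = 63.281 ms


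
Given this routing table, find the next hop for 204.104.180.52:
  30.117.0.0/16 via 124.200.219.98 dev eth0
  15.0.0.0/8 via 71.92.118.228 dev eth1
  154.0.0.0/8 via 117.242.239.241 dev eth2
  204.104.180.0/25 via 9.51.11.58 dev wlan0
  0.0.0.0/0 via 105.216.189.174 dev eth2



Longest prefix match for 204.104.180.52:
  /16 30.117.0.0: no
  /8 15.0.0.0: no
  /8 154.0.0.0: no
  /25 204.104.180.0: MATCH
  /0 0.0.0.0: MATCH
Selected: next-hop 9.51.11.58 via wlan0 (matched /25)


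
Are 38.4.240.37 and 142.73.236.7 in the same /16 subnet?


Mask: 255.255.0.0
38.4.240.37 AND mask = 38.4.0.0
142.73.236.7 AND mask = 142.73.0.0
No, different subnets (38.4.0.0 vs 142.73.0.0)


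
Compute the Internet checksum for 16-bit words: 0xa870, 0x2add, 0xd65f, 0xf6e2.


Sum all words (with carry folding):
+ 0xa870 = 0xa870
+ 0x2add = 0xd34d
+ 0xd65f = 0xa9ad
+ 0xf6e2 = 0xa090
One's complement: ~0xa090
Checksum = 0x5f6f


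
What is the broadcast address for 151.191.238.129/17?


Network: 151.191.128.0/17
Host bits = 15
Set all host bits to 1:
Broadcast: 151.191.255.255


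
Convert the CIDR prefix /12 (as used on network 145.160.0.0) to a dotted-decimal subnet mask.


/12 means 12 network bits, 20 host bits
Binary: 11111111111100000000000000000000
Mask: 255.240.0.0


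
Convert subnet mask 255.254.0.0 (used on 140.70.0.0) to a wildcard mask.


Subnet mask: 255.254.0.0
Wildcard = 255.255.255.255 - subnet mask
255 - 255 = 0
255 - 254 = 1
255 - 0 = 255
255 - 0 = 255
Wildcard: 0.1.255.255


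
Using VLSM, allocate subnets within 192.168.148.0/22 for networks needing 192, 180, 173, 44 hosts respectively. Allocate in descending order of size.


192 hosts -> /24 (254 usable): 192.168.148.0/24
180 hosts -> /24 (254 usable): 192.168.149.0/24
173 hosts -> /24 (254 usable): 192.168.150.0/24
44 hosts -> /26 (62 usable): 192.168.151.0/26
Allocation: 192.168.148.0/24 (192 hosts, 254 usable); 192.168.149.0/24 (180 hosts, 254 usable); 192.168.150.0/24 (173 hosts, 254 usable); 192.168.151.0/26 (44 hosts, 62 usable)


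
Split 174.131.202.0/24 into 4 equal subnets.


New prefix = 24 + 2 = 26
Each subnet has 64 addresses
  174.131.202.0/26
  174.131.202.64/26
  174.131.202.128/26
  174.131.202.192/26
Subnets: 174.131.202.0/26, 174.131.202.64/26, 174.131.202.128/26, 174.131.202.192/26


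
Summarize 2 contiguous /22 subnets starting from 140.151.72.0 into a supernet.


Original prefix: /22
Number of subnets: 2 = 2^1
New prefix = 22 - 1 = 21
Supernet: 140.151.72.0/21


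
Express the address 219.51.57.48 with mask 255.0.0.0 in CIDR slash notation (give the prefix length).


Binary: 11111111.00000000.00000000.00000000
Count leading 1s
Prefix: /8


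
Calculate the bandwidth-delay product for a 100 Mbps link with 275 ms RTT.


BDP = bandwidth * RTT
= 100 Mbps * 275 ms
= 100 * 1e6 * 275 / 1000 bits
= 27500000 bits
= 3437500 bytes
= 3356.9336 KB
BDP = 27500000 bits (3437500 bytes)


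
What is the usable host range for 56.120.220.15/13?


Network: 56.120.0.0
Broadcast: 56.127.255.255
First usable = network + 1
Last usable = broadcast - 1
Range: 56.120.0.1 to 56.127.255.254


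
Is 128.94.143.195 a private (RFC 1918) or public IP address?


RFC 1918 private ranges:
  10.0.0.0/8 (10.0.0.0 - 10.255.255.255)
  172.16.0.0/12 (172.16.0.0 - 172.31.255.255)
  192.168.0.0/16 (192.168.0.0 - 192.168.255.255)
Public (not in any RFC 1918 range)


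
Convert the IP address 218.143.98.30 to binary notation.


218 = 11011010
143 = 10001111
98 = 01100010
30 = 00011110
Binary: 11011010.10001111.01100010.00011110


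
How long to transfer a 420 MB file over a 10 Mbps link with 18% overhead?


Effective throughput = 10 * (1 - 18/100) = 8.2 Mbps
File size in Mb = 420 * 8 = 3360 Mb
Time = 3360 / 8.2
Time = 409.7561 seconds


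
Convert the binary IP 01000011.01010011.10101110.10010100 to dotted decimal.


01000011 = 67
01010011 = 83
10101110 = 174
10010100 = 148
IP: 67.83.174.148


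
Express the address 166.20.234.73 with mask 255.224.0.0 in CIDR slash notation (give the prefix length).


Binary: 11111111.11100000.00000000.00000000
Count leading 1s
Prefix: /11


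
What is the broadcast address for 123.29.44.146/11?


Network: 123.0.0.0/11
Host bits = 21
Set all host bits to 1:
Broadcast: 123.31.255.255


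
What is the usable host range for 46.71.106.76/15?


Network: 46.70.0.0
Broadcast: 46.71.255.255
First usable = network + 1
Last usable = broadcast - 1
Range: 46.70.0.1 to 46.71.255.254


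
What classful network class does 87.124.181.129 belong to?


First octet: 87
Binary: 01010111
0xxxxxxx -> Class A (1-126)
Class A, default mask 255.0.0.0 (/8)


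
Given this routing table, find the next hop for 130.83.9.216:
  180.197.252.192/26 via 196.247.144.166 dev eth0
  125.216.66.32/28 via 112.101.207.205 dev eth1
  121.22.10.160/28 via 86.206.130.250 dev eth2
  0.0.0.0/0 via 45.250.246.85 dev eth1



Longest prefix match for 130.83.9.216:
  /26 180.197.252.192: no
  /28 125.216.66.32: no
  /28 121.22.10.160: no
  /0 0.0.0.0: MATCH
Selected: next-hop 45.250.246.85 via eth1 (matched /0)


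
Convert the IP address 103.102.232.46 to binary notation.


103 = 01100111
102 = 01100110
232 = 11101000
46 = 00101110
Binary: 01100111.01100110.11101000.00101110


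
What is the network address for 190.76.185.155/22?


IP:   10111110.01001100.10111001.10011011
Mask: 11111111.11111111.11111100.00000000
AND operation:
Net:  10111110.01001100.10111000.00000000
Network: 190.76.184.0/22


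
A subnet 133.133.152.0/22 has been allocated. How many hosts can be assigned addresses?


Host bits = 32 - 22 = 10
Total addresses = 2^10 = 1024
Usable = total - 2 (network and broadcast)
Usable hosts: 1022


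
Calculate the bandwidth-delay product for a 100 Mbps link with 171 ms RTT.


BDP = bandwidth * RTT
= 100 Mbps * 171 ms
= 100 * 1e6 * 171 / 1000 bits
= 17100000 bits
= 2137500 bytes
= 2087.4023 KB
BDP = 17100000 bits (2137500 bytes)


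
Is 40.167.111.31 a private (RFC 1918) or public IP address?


RFC 1918 private ranges:
  10.0.0.0/8 (10.0.0.0 - 10.255.255.255)
  172.16.0.0/12 (172.16.0.0 - 172.31.255.255)
  192.168.0.0/16 (192.168.0.0 - 192.168.255.255)
Public (not in any RFC 1918 range)


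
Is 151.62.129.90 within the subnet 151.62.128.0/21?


Subnet network: 151.62.128.0
Test IP AND mask: 151.62.128.0
Yes, 151.62.129.90 is in 151.62.128.0/21


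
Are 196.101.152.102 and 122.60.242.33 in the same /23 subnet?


Mask: 255.255.254.0
196.101.152.102 AND mask = 196.101.152.0
122.60.242.33 AND mask = 122.60.242.0
No, different subnets (196.101.152.0 vs 122.60.242.0)


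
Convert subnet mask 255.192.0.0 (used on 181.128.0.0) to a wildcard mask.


Subnet mask: 255.192.0.0
Wildcard = 255.255.255.255 - subnet mask
255 - 255 = 0
255 - 192 = 63
255 - 0 = 255
255 - 0 = 255
Wildcard: 0.63.255.255


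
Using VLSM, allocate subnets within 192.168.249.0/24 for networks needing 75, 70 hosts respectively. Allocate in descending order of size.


75 hosts -> /25 (126 usable): 192.168.249.0/25
70 hosts -> /25 (126 usable): 192.168.249.128/25
Allocation: 192.168.249.0/25 (75 hosts, 126 usable); 192.168.249.128/25 (70 hosts, 126 usable)


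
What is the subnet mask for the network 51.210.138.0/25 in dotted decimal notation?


/25 means 25 network bits, 7 host bits
Binary: 11111111111111111111111110000000
Mask: 255.255.255.128


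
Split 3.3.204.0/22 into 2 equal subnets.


New prefix = 22 + 1 = 23
Each subnet has 512 addresses
  3.3.204.0/23
  3.3.206.0/23
Subnets: 3.3.204.0/23, 3.3.206.0/23


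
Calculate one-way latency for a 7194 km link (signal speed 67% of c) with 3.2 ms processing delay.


Speed = 0.67 * 3e5 km/s = 201000 km/s
Propagation delay = 7194 / 201000 = 0.0358 s = 35.791 ms
Processing delay = 3.2 ms
Total one-way latency = 38.991 ms


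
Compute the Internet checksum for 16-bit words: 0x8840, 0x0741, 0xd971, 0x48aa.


Sum all words (with carry folding):
+ 0x8840 = 0x8840
+ 0x0741 = 0x8f81
+ 0xd971 = 0x68f3
+ 0x48aa = 0xb19d
One's complement: ~0xb19d
Checksum = 0x4e62


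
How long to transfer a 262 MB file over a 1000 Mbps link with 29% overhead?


Effective throughput = 1000 * (1 - 29/100) = 710 Mbps
File size in Mb = 262 * 8 = 2096 Mb
Time = 2096 / 710
Time = 2.9521 seconds


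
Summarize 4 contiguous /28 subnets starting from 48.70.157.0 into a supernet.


Original prefix: /28
Number of subnets: 4 = 2^2
New prefix = 28 - 2 = 26
Supernet: 48.70.157.0/26


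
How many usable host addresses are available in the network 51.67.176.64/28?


Host bits = 32 - 28 = 4
Total addresses = 2^4 = 16
Usable = total - 2 (network and broadcast)
Usable hosts: 14


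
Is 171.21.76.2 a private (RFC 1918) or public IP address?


RFC 1918 private ranges:
  10.0.0.0/8 (10.0.0.0 - 10.255.255.255)
  172.16.0.0/12 (172.16.0.0 - 172.31.255.255)
  192.168.0.0/16 (192.168.0.0 - 192.168.255.255)
Public (not in any RFC 1918 range)
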